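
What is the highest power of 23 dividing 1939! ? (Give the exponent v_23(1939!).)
v_23(1939!) = 87

Legendre's formula: v_p(n!) = Σ_{k ≥ 1} ⌊n / p^k⌋. For p = 23, n = 1939, the terms are:
  ⌊1939/23^1⌋ = ⌊1939/23⌋ = 84
  ⌊1939/23^2⌋ = ⌊1939/529⌋ = 3
(the next term ⌊1939/23^3⌋ = 0, terminating the sum). Summing: v_23(1939!) = 84 + 3 = 87.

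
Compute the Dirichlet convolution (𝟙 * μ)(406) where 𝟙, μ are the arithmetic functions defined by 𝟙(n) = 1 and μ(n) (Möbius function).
(𝟙 * μ)(406) = 0

Divisors of 406: [1, 2, 7, 14, 29, 58, 203, 406]. For each d | 406:
  d = 1: 𝟙(1) · μ(406/1) = 1 · -1 = -1
  d = 2: 𝟙(2) · μ(406/2) = 1 · 1 = 1
  d = 7: 𝟙(7) · μ(406/7) = 1 · 1 = 1
  d = 14: 𝟙(14) · μ(406/14) = 1 · -1 = -1
  d = 29: 𝟙(29) · μ(406/29) = 1 · 1 = 1
  d = 58: 𝟙(58) · μ(406/58) = 1 · -1 = -1
  d = 203: 𝟙(203) · μ(406/203) = 1 · -1 = -1
  d = 406: 𝟙(406) · μ(406/406) = 1 · 1 = 1
Summing: (𝟙 * μ)(406) = -1 + 1 + 1 + -1 + 1 + -1 + -1 + 1 = 0.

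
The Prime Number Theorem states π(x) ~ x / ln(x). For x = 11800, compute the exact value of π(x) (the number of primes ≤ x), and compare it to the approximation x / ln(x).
π(11800) = 1413;  x/ln(x) ≈ 1258.55;  relative error ≈ 10.93%.

Directly count primes up to 11800: π(11800) = 1413. The PNT approximation gives 11800/ln(11800) ≈ 11800/9.37585 ≈ 1258.55. Relative error (π(x) − x/ln(x)) / π(x) ≈ 10.93%; the approximation is known to undercount slightly (Li(x) is a better estimate).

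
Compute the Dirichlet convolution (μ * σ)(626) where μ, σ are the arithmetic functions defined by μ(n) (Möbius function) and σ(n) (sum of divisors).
(μ * σ)(626) = 626

Divisors of 626: [1, 2, 313, 626]. For each d | 626:
  d = 1: μ(1) · σ(626/1) = 1 · 942 = 942
  d = 2: μ(2) · σ(626/2) = -1 · 314 = -314
  d = 313: μ(313) · σ(626/313) = -1 · 3 = -3
  d = 626: μ(626) · σ(626/626) = 1 · 1 = 1
Summing: (μ * σ)(626) = 942 + -314 + -3 + 1 = 626.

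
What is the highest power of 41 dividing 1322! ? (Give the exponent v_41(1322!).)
v_41(1322!) = 32

Legendre's formula: v_p(n!) = Σ_{k ≥ 1} ⌊n / p^k⌋. For p = 41, n = 1322, the terms are:
  ⌊1322/41^1⌋ = ⌊1322/41⌋ = 32
(the next term ⌊1322/41^2⌋ = 0, terminating the sum). Summing: v_41(1322!) = 32 = 32.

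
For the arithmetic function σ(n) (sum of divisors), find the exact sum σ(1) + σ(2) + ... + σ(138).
Σ_{n ≤ 138} σ(n) = 15731

Compute σ(n) for each 1 ≤ n ≤ 138: σ(1) = 1, σ(2) = 3, σ(3) = 4, σ(4) = 7, σ(5) = 6, σ(6) = 12, σ(7) = 8, σ(8) = 15, σ(9) = 13, σ(10) = 18, σ(11) = 12, σ(12) = 28, σ(13) = 14, σ(14) = 24, σ(15) = 24, σ(16) = 31, σ(17) = 18, σ(18) = 39, σ(19) = 20, σ(20) = 42, σ(21) = 32, σ(22) = 36, σ(23) = 24, σ(24) = 60, σ(25) = 31, σ(26) = 42, σ(27) = 40, σ(28) = 56, σ(29) = 30, σ(30) = 72, σ(31) = 32, σ(32) = 63, σ(33) = 48, σ(34) = 54, σ(35) = 48, σ(36) = 91, σ(37) = 38, σ(38) = 60, σ(39) = 56, σ(40) = 90, σ(41) = 42, σ(42) = 96, σ(43) = 44, σ(44) = 84, σ(45) = 78, σ(46) = 72, σ(47) = 48, σ(48) = 124, σ(49) = 57, σ(50) = 93, σ(51) = 72, σ(52) = 98, σ(53) = 54, σ(54) = 120, σ(55) = 72, σ(56) = 120, σ(57) = 80, σ(58) = 90, σ(59) = 60, σ(60) = 168, σ(61) = 62, σ(62) = 96, σ(63) = 104, σ(64) = 127, σ(65) = 84, σ(66) = 144, σ(67) = 68, σ(68) = 126, σ(69) = 96, σ(70) = 144, σ(71) = 72, σ(72) = 195, σ(73) = 74, σ(74) = 114, σ(75) = 124, σ(76) = 140, σ(77) = 96, σ(78) = 168, σ(79) = 80, σ(80) = 186, σ(81) = 121, σ(82) = 126, σ(83) = 84, σ(84) = 224, σ(85) = 108, σ(86) = 132, σ(87) = 120, σ(88) = 180, σ(89) = 90, σ(90) = 234, σ(91) = 112, σ(92) = 168, σ(93) = 128, σ(94) = 144, σ(95) = 120, σ(96) = 252, σ(97) = 98, σ(98) = 171, σ(99) = 156, σ(100) = 217, σ(101) = 102, σ(102) = 216, σ(103) = 104, σ(104) = 210, σ(105) = 192, σ(106) = 162, σ(107) = 108, σ(108) = 280, σ(109) = 110, σ(110) = 216, σ(111) = 152, σ(112) = 248, σ(113) = 114, σ(114) = 240, σ(115) = 144, σ(116) = 210, σ(117) = 182, σ(118) = 180, σ(119) = 144, σ(120) = 360, σ(121) = 133, σ(122) = 186, σ(123) = 168, σ(124) = 224, σ(125) = 156, σ(126) = 312, σ(127) = 128, σ(128) = 255, σ(129) = 176, σ(130) = 252, σ(131) = 132, σ(132) = 336, σ(133) = 160, σ(134) = 204, σ(135) = 240, σ(136) = 270, σ(137) = 138, σ(138) = 288. Summing all 138 values: 15731. (Average order: Σ_{n ≤ x} σ(n) ~ (π²/12) x². For x = 138, (π²/12)·138² ≈ 15663.06.)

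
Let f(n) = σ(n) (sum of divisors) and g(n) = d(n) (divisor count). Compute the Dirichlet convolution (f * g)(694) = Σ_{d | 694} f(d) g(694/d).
(σ * d)(694) = 1750

Divisors of 694: [1, 2, 347, 694]. For each d | 694:
  d = 1: σ(1) · d(694/1) = 1 · 4 = 4
  d = 2: σ(2) · d(694/2) = 3 · 2 = 6
  d = 347: σ(347) · d(694/347) = 348 · 2 = 696
  d = 694: σ(694) · d(694/694) = 1044 · 1 = 1044
Summing: (σ * d)(694) = 4 + 6 + 696 + 1044 = 1750.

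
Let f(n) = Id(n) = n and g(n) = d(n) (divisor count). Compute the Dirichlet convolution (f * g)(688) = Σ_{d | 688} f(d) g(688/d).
(Id * d)(688) = 2565

Divisors of 688: [1, 2, 4, 8, 16, 43, 86, 172, 344, 688]. For each d | 688:
  d = 1: Id(1) · d(688/1) = 1 · 10 = 10
  d = 2: Id(2) · d(688/2) = 2 · 8 = 16
  d = 4: Id(4) · d(688/4) = 4 · 6 = 24
  d = 8: Id(8) · d(688/8) = 8 · 4 = 32
  d = 16: Id(16) · d(688/16) = 16 · 2 = 32
  d = 43: Id(43) · d(688/43) = 43 · 5 = 215
  d = 86: Id(86) · d(688/86) = 86 · 4 = 344
  d = 172: Id(172) · d(688/172) = 172 · 3 = 516
  d = 344: Id(344) · d(688/344) = 344 · 2 = 688
  d = 688: Id(688) · d(688/688) = 688 · 1 = 688
Summing: (Id * d)(688) = 10 + 16 + 24 + 32 + 32 + 215 + 344 + 516 + 688 + 688 = 2565.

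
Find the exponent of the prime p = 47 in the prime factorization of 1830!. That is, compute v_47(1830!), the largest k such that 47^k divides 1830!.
v_47(1830!) = 38

Legendre's formula: v_p(n!) = Σ_{k ≥ 1} ⌊n / p^k⌋. For p = 47, n = 1830, the terms are:
  ⌊1830/47^1⌋ = ⌊1830/47⌋ = 38
(the next term ⌊1830/47^2⌋ = 0, terminating the sum). Summing: v_47(1830!) = 38 = 38.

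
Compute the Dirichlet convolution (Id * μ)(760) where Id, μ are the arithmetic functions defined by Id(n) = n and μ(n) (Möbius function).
(Id * μ)(760) = 288

Divisors of 760: [1, 2, 4, 5, 8, 10, 19, 20, 38, 40, 76, 95, 152, 190, 380, 760]. For each d | 760:
  d = 1: Id(1) · μ(760/1) = 1 · 0 = 0
  d = 2: Id(2) · μ(760/2) = 2 · 0 = 0
  d = 4: Id(4) · μ(760/4) = 4 · -1 = -4
  d = 5: Id(5) · μ(760/5) = 5 · 0 = 0
  d = 8: Id(8) · μ(760/8) = 8 · 1 = 8
  d = 10: Id(10) · μ(760/10) = 10 · 0 = 0
  d = 19: Id(19) · μ(760/19) = 19 · 0 = 0
  d = 20: Id(20) · μ(760/20) = 20 · 1 = 20
  d = 38: Id(38) · μ(760/38) = 38 · 0 = 0
  d = 40: Id(40) · μ(760/40) = 40 · -1 = -40
  d = 76: Id(76) · μ(760/76) = 76 · 1 = 76
  d = 95: Id(95) · μ(760/95) = 95 · 0 = 0
  d = 152: Id(152) · μ(760/152) = 152 · -1 = -152
  d = 190: Id(190) · μ(760/190) = 190 · 0 = 0
  d = 380: Id(380) · μ(760/380) = 380 · -1 = -380
  d = 760: Id(760) · μ(760/760) = 760 · 1 = 760
Summing: (Id * μ)(760) = 0 + 0 + -4 + 0 + 8 + 0 + 0 + 20 + 0 + -40 + 76 + 0 + -152 + 0 + -380 + 760 = 288.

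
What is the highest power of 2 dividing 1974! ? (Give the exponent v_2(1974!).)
v_2(1974!) = 1966

Legendre's formula: v_p(n!) = Σ_{k ≥ 1} ⌊n / p^k⌋. For p = 2, n = 1974, the terms are:
  ⌊1974/2^1⌋ = ⌊1974/2⌋ = 987
  ⌊1974/2^2⌋ = ⌊1974/4⌋ = 493
  ⌊1974/2^3⌋ = ⌊1974/8⌋ = 246
  ⌊1974/2^4⌋ = ⌊1974/16⌋ = 123
  ⌊1974/2^5⌋ = ⌊1974/32⌋ = 61
  ⌊1974/2^6⌋ = ⌊1974/64⌋ = 30
  ⌊1974/2^7⌋ = ⌊1974/128⌋ = 15
  ⌊1974/2^8⌋ = ⌊1974/256⌋ = 7
  ⌊1974/2^9⌋ = ⌊1974/512⌋ = 3
  ⌊1974/2^10⌋ = ⌊1974/1024⌋ = 1
(the next term ⌊1974/2^11⌋ = 0, terminating the sum). Summing: v_2(1974!) = 987 + 493 + 246 + 123 + 61 + 30 + 15 + 7 + 3 + 1 = 1966.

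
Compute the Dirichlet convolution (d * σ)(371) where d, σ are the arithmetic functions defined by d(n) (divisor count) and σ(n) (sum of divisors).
(d * σ)(371) = 560

Divisors of 371: [1, 7, 53, 371]. For each d | 371:
  d = 1: d(1) · σ(371/1) = 1 · 432 = 432
  d = 7: d(7) · σ(371/7) = 2 · 54 = 108
  d = 53: d(53) · σ(371/53) = 2 · 8 = 16
  d = 371: d(371) · σ(371/371) = 4 · 1 = 4
Summing: (d * σ)(371) = 432 + 108 + 16 + 4 = 560.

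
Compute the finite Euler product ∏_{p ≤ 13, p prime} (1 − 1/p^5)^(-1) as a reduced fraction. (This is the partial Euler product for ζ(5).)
∏ = 2548391272552125/2457639696903844

The primes p ≤ 13 are [2, 3, 5, 7, 11, 13]. For each prime, (1 − 1/p^5)^(-1) = p^5 / (p^5 − 1). The product is (1 − 1/2^5)^(-1), (1 − 1/3^5)^(-1), (1 − 1/5^5)^(-1), (1 − 1/7^5)^(-1), (1 − 1/11^5)^(-1), (1 − 1/13^5)^(-1) = ∏ p^5 / (p^5 − 1) = 2548391272552125/2457639696903844.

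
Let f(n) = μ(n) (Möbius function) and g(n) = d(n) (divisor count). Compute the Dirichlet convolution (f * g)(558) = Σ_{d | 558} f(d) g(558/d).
(μ * d)(558) = 1

Divisors of 558: [1, 2, 3, 6, 9, 18, 31, 62, 93, 186, 279, 558]. For each d | 558:
  d = 1: μ(1) · d(558/1) = 1 · 12 = 12
  d = 2: μ(2) · d(558/2) = -1 · 6 = -6
  d = 3: μ(3) · d(558/3) = -1 · 8 = -8
  d = 6: μ(6) · d(558/6) = 1 · 4 = 4
  d = 9: μ(9) · d(558/9) = 0 · 4 = 0
  d = 18: μ(18) · d(558/18) = 0 · 2 = 0
  d = 31: μ(31) · d(558/31) = -1 · 6 = -6
  d = 62: μ(62) · d(558/62) = 1 · 3 = 3
  d = 93: μ(93) · d(558/93) = 1 · 4 = 4
  d = 186: μ(186) · d(558/186) = -1 · 2 = -2
  d = 279: μ(279) · d(558/279) = 0 · 2 = 0
  d = 558: μ(558) · d(558/558) = 0 · 1 = 0
Summing: (μ * d)(558) = 12 + -6 + -8 + 4 + 0 + 0 + -6 + 3 + 4 + -2 + 0 + 0 = 1.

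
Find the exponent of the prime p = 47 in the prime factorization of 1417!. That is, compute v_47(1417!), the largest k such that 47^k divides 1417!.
v_47(1417!) = 30

Legendre's formula: v_p(n!) = Σ_{k ≥ 1} ⌊n / p^k⌋. For p = 47, n = 1417, the terms are:
  ⌊1417/47^1⌋ = ⌊1417/47⌋ = 30
(the next term ⌊1417/47^2⌋ = 0, terminating the sum). Summing: v_47(1417!) = 30 = 30.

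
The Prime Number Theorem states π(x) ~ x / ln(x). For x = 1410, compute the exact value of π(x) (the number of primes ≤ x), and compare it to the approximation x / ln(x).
π(1410) = 223;  x/ln(x) ≈ 194.45;  relative error ≈ 12.80%.

Directly count primes up to 1410: π(1410) = 223. The PNT approximation gives 1410/ln(1410) ≈ 1410/7.25134 ≈ 194.45. Relative error (π(x) − x/ln(x)) / π(x) ≈ 12.80%; the approximation is known to undercount slightly (Li(x) is a better estimate).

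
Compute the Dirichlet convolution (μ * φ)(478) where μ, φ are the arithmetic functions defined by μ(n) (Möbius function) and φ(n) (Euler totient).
(μ * φ)(478) = 0

Divisors of 478: [1, 2, 239, 478]. For each d | 478:
  d = 1: μ(1) · φ(478/1) = 1 · 238 = 238
  d = 2: μ(2) · φ(478/2) = -1 · 238 = -238
  d = 239: μ(239) · φ(478/239) = -1 · 1 = -1
  d = 478: μ(478) · φ(478/478) = 1 · 1 = 1
Summing: (μ * φ)(478) = 238 + -238 + -1 + 1 = 0.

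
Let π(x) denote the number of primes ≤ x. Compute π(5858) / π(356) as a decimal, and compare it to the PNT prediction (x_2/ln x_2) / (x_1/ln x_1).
π(5858)/π(356) = 770/71 ≈ 10.8451;  PNT prediction ≈ 11.1431.

π(356) = 71 and π(5858) = 770, so π(5858)/π(356) ≈ 10.8451. The PNT-predicted ratio is (5858/ln(5858)) / (356/ln(356)) ≈ 11.1431. The two agree to within a few percent, as expected.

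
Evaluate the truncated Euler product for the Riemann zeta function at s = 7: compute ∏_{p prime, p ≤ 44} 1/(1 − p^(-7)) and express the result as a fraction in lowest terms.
∏ = 45646702807467713699372033067809267220048714619200580949120845685181752370766160993819090186875/45268741527906747399557358241617585589782139439825822687873840391576296184501153303048882388992

The primes p ≤ 44 are [2, 3, 5, 7, 11, 13, 17, 19, 23, 29, 31, 37, 41, 43]. For each prime, (1 − 1/p^7)^(-1) = p^7 / (p^7 − 1). The product is (1 − 1/2^7)^(-1), (1 − 1/3^7)^(-1), (1 − 1/5^7)^(-1), (1 − 1/7^7)^(-1), (1 − 1/11^7)^(-1), (1 − 1/13^7)^(-1), (1 − 1/17^7)^(-1), (1 − 1/19^7)^(-1), (1 − 1/23^7)^(-1), (1 − 1/29^7)^(-1), (1 − 1/31^7)^(-1), (1 − 1/37^7)^(-1), (1 − 1/41^7)^(-1), (1 − 1/43^7)^(-1) = ∏ p^7 / (p^7 − 1) = 45646702807467713699372033067809267220048714619200580949120845685181752370766160993819090186875/45268741527906747399557358241617585589782139439825822687873840391576296184501153303048882388992.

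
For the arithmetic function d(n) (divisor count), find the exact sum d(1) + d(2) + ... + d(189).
Σ_{n ≤ 189} d(n) = 1023

Compute d(n) for each 1 ≤ n ≤ 189: d(1) = 1, d(2) = 2, d(3) = 2, d(4) = 3, d(5) = 2, d(6) = 4, d(7) = 2, d(8) = 4, d(9) = 3, d(10) = 4, d(11) = 2, d(12) = 6, d(13) = 2, d(14) = 4, d(15) = 4, d(16) = 5, d(17) = 2, d(18) = 6, d(19) = 2, d(20) = 6, d(21) = 4, d(22) = 4, d(23) = 2, d(24) = 8, d(25) = 3, d(26) = 4, d(27) = 4, d(28) = 6, d(29) = 2, d(30) = 8, d(31) = 2, d(32) = 6, d(33) = 4, d(34) = 4, d(35) = 4, d(36) = 9, d(37) = 2, d(38) = 4, d(39) = 4, d(40) = 8, d(41) = 2, d(42) = 8, d(43) = 2, d(44) = 6, d(45) = 6, d(46) = 4, d(47) = 2, d(48) = 10, d(49) = 3, d(50) = 6, d(51) = 4, d(52) = 6, d(53) = 2, d(54) = 8, d(55) = 4, d(56) = 8, d(57) = 4, d(58) = 4, d(59) = 2, d(60) = 12, d(61) = 2, d(62) = 4, d(63) = 6, d(64) = 7, d(65) = 4, d(66) = 8, d(67) = 2, d(68) = 6, d(69) = 4, d(70) = 8, d(71) = 2, d(72) = 12, d(73) = 2, d(74) = 4, d(75) = 6, d(76) = 6, d(77) = 4, d(78) = 8, d(79) = 2, d(80) = 10, d(81) = 5, d(82) = 4, d(83) = 2, d(84) = 12, d(85) = 4, d(86) = 4, d(87) = 4, d(88) = 8, d(89) = 2, d(90) = 12, d(91) = 4, d(92) = 6, d(93) = 4, d(94) = 4, d(95) = 4, d(96) = 12, d(97) = 2, d(98) = 6, d(99) = 6, d(100) = 9, d(101) = 2, d(102) = 8, d(103) = 2, d(104) = 8, d(105) = 8, d(106) = 4, d(107) = 2, d(108) = 12, d(109) = 2, d(110) = 8, d(111) = 4, d(112) = 10, d(113) = 2, d(114) = 8, d(115) = 4, d(116) = 6, d(117) = 6, d(118) = 4, d(119) = 4, d(120) = 16, d(121) = 3, d(122) = 4, d(123) = 4, d(124) = 6, d(125) = 4, d(126) = 12, d(127) = 2, d(128) = 8, d(129) = 4, d(130) = 8, d(131) = 2, d(132) = 12, d(133) = 4, d(134) = 4, d(135) = 8, d(136) = 8, d(137) = 2, d(138) = 8, d(139) = 2, d(140) = 12, d(141) = 4, d(142) = 4, d(143) = 4, d(144) = 15, d(145) = 4, d(146) = 4, d(147) = 6, d(148) = 6, d(149) = 2, d(150) = 12, d(151) = 2, d(152) = 8, d(153) = 6, d(154) = 8, d(155) = 4, d(156) = 12, d(157) = 2, d(158) = 4, d(159) = 4, d(160) = 12, d(161) = 4, d(162) = 10, d(163) = 2, d(164) = 6, d(165) = 8, d(166) = 4, d(167) = 2, d(168) = 16, d(169) = 3, d(170) = 8, d(171) = 6, d(172) = 6, d(173) = 2, d(174) = 8, d(175) = 6, d(176) = 10, d(177) = 4, d(178) = 4, d(179) = 2, d(180) = 18, d(181) = 2, d(182) = 8, d(183) = 4, d(184) = 8, d(185) = 4, d(186) = 8, d(187) = 4, d(188) = 6, d(189) = 8. Summing all 189 values: 1023. (Dirichlet's divisor formula: Σ_{n ≤ x} d(n) = x ln(x) + (2γ − 1) x + O(√x). For x = 189, the asymptotic estimate is ≈ 1019.88.)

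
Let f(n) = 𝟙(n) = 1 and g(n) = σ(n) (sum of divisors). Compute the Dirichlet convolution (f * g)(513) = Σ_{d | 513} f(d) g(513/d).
(𝟙 * σ)(513) = 1218

Divisors of 513: [1, 3, 9, 19, 27, 57, 171, 513]. For each d | 513:
  d = 1: 𝟙(1) · σ(513/1) = 1 · 800 = 800
  d = 3: 𝟙(3) · σ(513/3) = 1 · 260 = 260
  d = 9: 𝟙(9) · σ(513/9) = 1 · 80 = 80
  d = 19: 𝟙(19) · σ(513/19) = 1 · 40 = 40
  d = 27: 𝟙(27) · σ(513/27) = 1 · 20 = 20
  d = 57: 𝟙(57) · σ(513/57) = 1 · 13 = 13
  d = 171: 𝟙(171) · σ(513/171) = 1 · 4 = 4
  d = 513: 𝟙(513) · σ(513/513) = 1 · 1 = 1
Summing: (𝟙 * σ)(513) = 800 + 260 + 80 + 40 + 20 + 13 + 4 + 1 = 1218.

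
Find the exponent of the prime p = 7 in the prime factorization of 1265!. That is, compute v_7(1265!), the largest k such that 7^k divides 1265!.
v_7(1265!) = 208

Legendre's formula: v_p(n!) = Σ_{k ≥ 1} ⌊n / p^k⌋. For p = 7, n = 1265, the terms are:
  ⌊1265/7^1⌋ = ⌊1265/7⌋ = 180
  ⌊1265/7^2⌋ = ⌊1265/49⌋ = 25
  ⌊1265/7^3⌋ = ⌊1265/343⌋ = 3
(the next term ⌊1265/7^4⌋ = 0, terminating the sum). Summing: v_7(1265!) = 180 + 25 + 3 = 208.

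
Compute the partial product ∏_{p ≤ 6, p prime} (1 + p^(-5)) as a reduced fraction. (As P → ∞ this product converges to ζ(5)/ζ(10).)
∏ = 349591/337500

The primes p ≤ 6 are [2, 3, 5]. For each, (1 + 1/p^5) = (p^5 + 1)/p^5. Multiplying these fractions over p ∈ [2, 3, 5] gives 349591/337500. (In the limit P → ∞ this tends to ζ(5)/ζ(10).)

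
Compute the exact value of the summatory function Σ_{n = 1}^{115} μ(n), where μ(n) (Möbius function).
Σ_{n ≤ 115} μ(n) = -5

Compute μ(n) for each 1 ≤ n ≤ 115: μ(1) = 1, μ(2) = -1, μ(3) = -1, μ(4) = 0, μ(5) = -1, μ(6) = 1, μ(7) = -1, μ(8) = 0, μ(9) = 0, μ(10) = 1, μ(11) = -1, μ(12) = 0, μ(13) = -1, μ(14) = 1, μ(15) = 1, μ(16) = 0, μ(17) = -1, μ(18) = 0, μ(19) = -1, μ(20) = 0, μ(21) = 1, μ(22) = 1, μ(23) = -1, μ(24) = 0, μ(25) = 0, μ(26) = 1, μ(27) = 0, μ(28) = 0, μ(29) = -1, μ(30) = -1, μ(31) = -1, μ(32) = 0, μ(33) = 1, μ(34) = 1, μ(35) = 1, μ(36) = 0, μ(37) = -1, μ(38) = 1, μ(39) = 1, μ(40) = 0, μ(41) = -1, μ(42) = -1, μ(43) = -1, μ(44) = 0, μ(45) = 0, μ(46) = 1, μ(47) = -1, μ(48) = 0, μ(49) = 0, μ(50) = 0, μ(51) = 1, μ(52) = 0, μ(53) = -1, μ(54) = 0, μ(55) = 1, μ(56) = 0, μ(57) = 1, μ(58) = 1, μ(59) = -1, μ(60) = 0, μ(61) = -1, μ(62) = 1, μ(63) = 0, μ(64) = 0, μ(65) = 1, μ(66) = -1, μ(67) = -1, μ(68) = 0, μ(69) = 1, μ(70) = -1, μ(71) = -1, μ(72) = 0, μ(73) = -1, μ(74) = 1, μ(75) = 0, μ(76) = 0, μ(77) = 1, μ(78) = -1, μ(79) = -1, μ(80) = 0, μ(81) = 0, μ(82) = 1, μ(83) = -1, μ(84) = 0, μ(85) = 1, μ(86) = 1, μ(87) = 1, μ(88) = 0, μ(89) = -1, μ(90) = 0, μ(91) = 1, μ(92) = 0, μ(93) = 1, μ(94) = 1, μ(95) = 1, μ(96) = 0, μ(97) = -1, μ(98) = 0, μ(99) = 0, μ(100) = 0, μ(101) = -1, μ(102) = -1, μ(103) = -1, μ(104) = 0, μ(105) = -1, μ(106) = 1, μ(107) = -1, μ(108) = 0, μ(109) = -1, μ(110) = -1, μ(111) = 1, μ(112) = 0, μ(113) = -1, μ(114) = -1, μ(115) = 1. Summing all 115 values: -5. (Mertens function M(x) = Σ_{n ≤ x} μ(n); on average M(x) should be small (PNT ⟺ M(x) = o(x)).)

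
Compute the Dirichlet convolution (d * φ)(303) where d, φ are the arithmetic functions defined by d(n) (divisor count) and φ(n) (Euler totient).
(d * φ)(303) = 408

Divisors of 303: [1, 3, 101, 303]. For each d | 303:
  d = 1: d(1) · φ(303/1) = 1 · 200 = 200
  d = 3: d(3) · φ(303/3) = 2 · 100 = 200
  d = 101: d(101) · φ(303/101) = 2 · 2 = 4
  d = 303: d(303) · φ(303/303) = 4 · 1 = 4
Summing: (d * φ)(303) = 200 + 200 + 4 + 4 = 408.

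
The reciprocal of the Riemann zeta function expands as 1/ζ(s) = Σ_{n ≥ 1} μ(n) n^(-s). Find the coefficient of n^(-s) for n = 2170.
μ(2170) = 1

Factor n = 2170 = 2 · 5 · 7 · 31. μ(n) = 0 if any exponent ≥ 2 (not squarefree); otherwise μ(n) = (−1)^{ω(n)} where ω(n) is the number of distinct prime factors. Applying: μ(2170) = 1.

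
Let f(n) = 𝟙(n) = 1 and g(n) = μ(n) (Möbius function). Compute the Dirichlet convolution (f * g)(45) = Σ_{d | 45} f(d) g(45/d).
(𝟙 * μ)(45) = 0

Divisors of 45: [1, 3, 5, 9, 15, 45]. For each d | 45:
  d = 1: 𝟙(1) · μ(45/1) = 1 · 0 = 0
  d = 3: 𝟙(3) · μ(45/3) = 1 · 1 = 1
  d = 5: 𝟙(5) · μ(45/5) = 1 · 0 = 0
  d = 9: 𝟙(9) · μ(45/9) = 1 · -1 = -1
  d = 15: 𝟙(15) · μ(45/15) = 1 · -1 = -1
  d = 45: 𝟙(45) · μ(45/45) = 1 · 1 = 1
Summing: (𝟙 * μ)(45) = 0 + 1 + 0 + -1 + -1 + 1 = 0.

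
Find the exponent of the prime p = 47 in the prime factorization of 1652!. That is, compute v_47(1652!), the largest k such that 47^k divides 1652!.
v_47(1652!) = 35

Legendre's formula: v_p(n!) = Σ_{k ≥ 1} ⌊n / p^k⌋. For p = 47, n = 1652, the terms are:
  ⌊1652/47^1⌋ = ⌊1652/47⌋ = 35
(the next term ⌊1652/47^2⌋ = 0, terminating the sum). Summing: v_47(1652!) = 35 = 35.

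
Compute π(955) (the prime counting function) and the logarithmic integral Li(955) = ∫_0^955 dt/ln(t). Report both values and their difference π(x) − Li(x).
π(955) = 162;  Li(955) ≈ 171.07;  π(x) − Li(x) ≈ -9.07.

Direct count of primes ≤ 955 gives π(955) = 162. Numerical evaluation of the logarithmic integral gives Li(955) ≈ 171.07. The difference π(x) − Li(x) ≈ -9.07 is typically negative for small/moderate x (Li(x) overestimates), though Littlewood's theorem shows this sign changes infinitely often.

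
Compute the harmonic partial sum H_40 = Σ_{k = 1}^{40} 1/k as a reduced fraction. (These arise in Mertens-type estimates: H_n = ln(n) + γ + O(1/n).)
H_40 = 2078178381193813/485721041551200

Direct summation: H_40 = 1 + 1/2 + ... + 1/40. The least common denominator is lcm(1, ..., 40) = 5342931457063200; over this denominator the numerator is 5342931457063200 + 2671465728531600 + 1780977152354400 + 1335732864265800 + 1068586291412640 + 890488576177200 + 763275922437600 + 667866432132900 + 593659050784800 + 534293145706320 + 485721041551200 + 445244288088600 + 410994727466400 + 381637961218800 + 356195430470880 + 333933216066450 + 314290085709600 + 296829525392400 + 281206918792800 + 267146572853160 + 254425307479200 + 242860520775600 + 232301367698400 + 222622144044300 + 213717258282528 + 205497363733200 + 197886350261600 + 190818980609400 + 184239015760800 + 178097715235440 + 172352627647200 + 166966608033225 + 161907013850400 + 157145042854800 + 152655184487520 + 148414762696200 + 144403552893600 + 140603459396400 + 136998242488800 + 133573286426580 = 22859962193131943, so H_40 = 22859962193131943/5342931457063200; reducing by gcd(22859962193131943, 5342931457063200) = 11 gives 2078178381193813/485721041551200 ≈ 4.27854. (The PNT-adjacent estimate ln(40) + γ ≈ 4.26610 matches within O(1/n).)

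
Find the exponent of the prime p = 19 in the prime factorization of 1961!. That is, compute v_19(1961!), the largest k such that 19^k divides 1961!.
v_19(1961!) = 108

Legendre's formula: v_p(n!) = Σ_{k ≥ 1} ⌊n / p^k⌋. For p = 19, n = 1961, the terms are:
  ⌊1961/19^1⌋ = ⌊1961/19⌋ = 103
  ⌊1961/19^2⌋ = ⌊1961/361⌋ = 5
(the next term ⌊1961/19^3⌋ = 0, terminating the sum). Summing: v_19(1961!) = 103 + 5 = 108.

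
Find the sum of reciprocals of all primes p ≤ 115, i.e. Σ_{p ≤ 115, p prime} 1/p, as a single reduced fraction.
Σ 1/p = 58472171373748331322981543916880425472323867753/31610054640417607788145206291543662493274686990

π(115) = 30, so the primes ≤ 115 are [2, 3, 5, 7, 11, 13, 17, 19, 23, 29, 31, 37, 41, 43, 47, 53, 59, 61, 67, 71, 73, 79, 83, 89, 97, 101, 103, 107, 109, 113]. Summing 1/p over these primes: 58472171373748331322981543916880425472323867753/31610054640417607788145206291543662493274686990 ≈ 1.8498. Mertens estimate ln ln(115) + 0.2615 ≈ 1.8186.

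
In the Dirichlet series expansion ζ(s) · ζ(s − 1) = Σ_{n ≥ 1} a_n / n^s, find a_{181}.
σ(181) = 182

In the product (Σ m^0/m^s)(Σ k / k^s) = Σ (Σ_{d | n} d) / n^s, the coefficient of 1/n^s is σ(n) = Σ_{d | n} d. For n = 181, divisors are [1, 181]; summing: σ(181) = 182.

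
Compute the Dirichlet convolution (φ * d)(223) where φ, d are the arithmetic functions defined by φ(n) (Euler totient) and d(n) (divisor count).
(φ * d)(223) = 224

Divisors of 223: [1, 223]. For each d | 223:
  d = 1: φ(1) · d(223/1) = 1 · 2 = 2
  d = 223: φ(223) · d(223/223) = 222 · 1 = 222
Summing: (φ * d)(223) = 2 + 222 = 224.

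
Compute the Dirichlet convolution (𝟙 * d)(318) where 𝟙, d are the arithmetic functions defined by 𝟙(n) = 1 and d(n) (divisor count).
(𝟙 * d)(318) = 27

Divisors of 318: [1, 2, 3, 6, 53, 106, 159, 318]. For each d | 318:
  d = 1: 𝟙(1) · d(318/1) = 1 · 8 = 8
  d = 2: 𝟙(2) · d(318/2) = 1 · 4 = 4
  d = 3: 𝟙(3) · d(318/3) = 1 · 4 = 4
  d = 6: 𝟙(6) · d(318/6) = 1 · 2 = 2
  d = 53: 𝟙(53) · d(318/53) = 1 · 4 = 4
  d = 106: 𝟙(106) · d(318/106) = 1 · 2 = 2
  d = 159: 𝟙(159) · d(318/159) = 1 · 2 = 2
  d = 318: 𝟙(318) · d(318/318) = 1 · 1 = 1
Summing: (𝟙 * d)(318) = 8 + 4 + 4 + 2 + 4 + 2 + 2 + 1 = 27.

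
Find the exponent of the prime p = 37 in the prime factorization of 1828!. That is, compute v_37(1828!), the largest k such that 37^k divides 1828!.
v_37(1828!) = 50

Legendre's formula: v_p(n!) = Σ_{k ≥ 1} ⌊n / p^k⌋. For p = 37, n = 1828, the terms are:
  ⌊1828/37^1⌋ = ⌊1828/37⌋ = 49
  ⌊1828/37^2⌋ = ⌊1828/1369⌋ = 1
(the next term ⌊1828/37^3⌋ = 0, terminating the sum). Summing: v_37(1828!) = 49 + 1 = 50.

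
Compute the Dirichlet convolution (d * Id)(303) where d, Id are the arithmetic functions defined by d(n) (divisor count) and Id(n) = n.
(d * Id)(303) = 515

Divisors of 303: [1, 3, 101, 303]. For each d | 303:
  d = 1: d(1) · Id(303/1) = 1 · 303 = 303
  d = 3: d(3) · Id(303/3) = 2 · 101 = 202
  d = 101: d(101) · Id(303/101) = 2 · 3 = 6
  d = 303: d(303) · Id(303/303) = 4 · 1 = 4
Summing: (d * Id)(303) = 303 + 202 + 6 + 4 = 515.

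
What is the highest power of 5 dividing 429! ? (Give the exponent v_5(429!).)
v_5(429!) = 105

Legendre's formula: v_p(n!) = Σ_{k ≥ 1} ⌊n / p^k⌋. For p = 5, n = 429, the terms are:
  ⌊429/5^1⌋ = ⌊429/5⌋ = 85
  ⌊429/5^2⌋ = ⌊429/25⌋ = 17
  ⌊429/5^3⌋ = ⌊429/125⌋ = 3
(the next term ⌊429/5^4⌋ = 0, terminating the sum). Summing: v_5(429!) = 85 + 17 + 3 = 105.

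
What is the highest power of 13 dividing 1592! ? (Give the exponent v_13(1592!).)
v_13(1592!) = 131

Legendre's formula: v_p(n!) = Σ_{k ≥ 1} ⌊n / p^k⌋. For p = 13, n = 1592, the terms are:
  ⌊1592/13^1⌋ = ⌊1592/13⌋ = 122
  ⌊1592/13^2⌋ = ⌊1592/169⌋ = 9
(the next term ⌊1592/13^3⌋ = 0, terminating the sum). Summing: v_13(1592!) = 122 + 9 = 131.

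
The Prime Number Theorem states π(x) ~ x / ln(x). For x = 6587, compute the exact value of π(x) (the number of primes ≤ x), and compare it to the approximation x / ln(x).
π(6587) = 852;  x/ln(x) ≈ 749.13;  relative error ≈ 12.07%.

Directly count primes up to 6587: π(6587) = 852. The PNT approximation gives 6587/ln(6587) ≈ 6587/8.79285 ≈ 749.13. Relative error (π(x) − x/ln(x)) / π(x) ≈ 12.07%; the approximation is known to undercount slightly (Li(x) is a better estimate).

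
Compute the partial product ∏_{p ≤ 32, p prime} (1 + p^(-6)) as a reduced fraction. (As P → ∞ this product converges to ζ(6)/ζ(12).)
∏ = 27817995139941732182652708678753385001734002671757520/27350499395438163022926501194256392285250955967934357

The primes p ≤ 32 are [2, 3, 5, 7, 11, 13, 17, 19, 23, 29, 31]. For each, (1 + 1/p^6) = (p^6 + 1)/p^6. Multiplying these fractions over p ∈ [2, 3, 5, 7, 11, 13, 17, 19, 23, 29, 31] gives 27817995139941732182652708678753385001734002671757520/27350499395438163022926501194256392285250955967934357. (In the limit P → ∞ this tends to ζ(6)/ζ(12).)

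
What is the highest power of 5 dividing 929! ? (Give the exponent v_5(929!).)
v_5(929!) = 230

Legendre's formula: v_p(n!) = Σ_{k ≥ 1} ⌊n / p^k⌋. For p = 5, n = 929, the terms are:
  ⌊929/5^1⌋ = ⌊929/5⌋ = 185
  ⌊929/5^2⌋ = ⌊929/25⌋ = 37
  ⌊929/5^3⌋ = ⌊929/125⌋ = 7
  ⌊929/5^4⌋ = ⌊929/625⌋ = 1
(the next term ⌊929/5^5⌋ = 0, terminating the sum). Summing: v_5(929!) = 185 + 37 + 7 + 1 = 230.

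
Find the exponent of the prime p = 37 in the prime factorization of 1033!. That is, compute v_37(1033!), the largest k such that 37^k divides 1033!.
v_37(1033!) = 27

Legendre's formula: v_p(n!) = Σ_{k ≥ 1} ⌊n / p^k⌋. For p = 37, n = 1033, the terms are:
  ⌊1033/37^1⌋ = ⌊1033/37⌋ = 27
(the next term ⌊1033/37^2⌋ = 0, terminating the sum). Summing: v_37(1033!) = 27 = 27.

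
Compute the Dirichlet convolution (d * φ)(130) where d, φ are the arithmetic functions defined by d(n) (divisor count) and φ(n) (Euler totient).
(d * φ)(130) = 252

Divisors of 130: [1, 2, 5, 10, 13, 26, 65, 130]. For each d | 130:
  d = 1: d(1) · φ(130/1) = 1 · 48 = 48
  d = 2: d(2) · φ(130/2) = 2 · 48 = 96
  d = 5: d(5) · φ(130/5) = 2 · 12 = 24
  d = 10: d(10) · φ(130/10) = 4 · 12 = 48
  d = 13: d(13) · φ(130/13) = 2 · 4 = 8
  d = 26: d(26) · φ(130/26) = 4 · 4 = 16
  d = 65: d(65) · φ(130/65) = 4 · 1 = 4
  d = 130: d(130) · φ(130/130) = 8 · 1 = 8
Summing: (d * φ)(130) = 48 + 96 + 24 + 48 + 8 + 16 + 4 + 8 = 252.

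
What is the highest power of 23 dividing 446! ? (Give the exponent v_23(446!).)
v_23(446!) = 19

Legendre's formula: v_p(n!) = Σ_{k ≥ 1} ⌊n / p^k⌋. For p = 23, n = 446, the terms are:
  ⌊446/23^1⌋ = ⌊446/23⌋ = 19
(the next term ⌊446/23^2⌋ = 0, terminating the sum). Summing: v_23(446!) = 19 = 19.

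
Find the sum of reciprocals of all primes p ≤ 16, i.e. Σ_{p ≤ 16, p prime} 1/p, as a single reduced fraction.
Σ 1/p = 40361/30030

π(16) = 6, so the primes ≤ 16 are [2, 3, 5, 7, 11, 13]. Summing 1/p over these primes: 40361/30030 ≈ 1.3440. Mertens estimate ln ln(16) + 0.2615 ≈ 1.2813.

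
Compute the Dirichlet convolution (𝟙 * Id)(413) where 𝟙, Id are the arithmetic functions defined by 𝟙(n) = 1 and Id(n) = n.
(𝟙 * Id)(413) = 480

Divisors of 413: [1, 7, 59, 413]. For each d | 413:
  d = 1: 𝟙(1) · Id(413/1) = 1 · 413 = 413
  d = 7: 𝟙(7) · Id(413/7) = 1 · 59 = 59
  d = 59: 𝟙(59) · Id(413/59) = 1 · 7 = 7
  d = 413: 𝟙(413) · Id(413/413) = 1 · 1 = 1
Summing: (𝟙 * Id)(413) = 413 + 59 + 7 + 1 = 480.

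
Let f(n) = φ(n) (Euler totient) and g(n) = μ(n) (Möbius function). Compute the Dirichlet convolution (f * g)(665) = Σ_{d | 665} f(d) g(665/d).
(φ * μ)(665) = 255

Divisors of 665: [1, 5, 7, 19, 35, 95, 133, 665]. For each d | 665:
  d = 1: φ(1) · μ(665/1) = 1 · -1 = -1
  d = 5: φ(5) · μ(665/5) = 4 · 1 = 4
  d = 7: φ(7) · μ(665/7) = 6 · 1 = 6
  d = 19: φ(19) · μ(665/19) = 18 · 1 = 18
  d = 35: φ(35) · μ(665/35) = 24 · -1 = -24
  d = 95: φ(95) · μ(665/95) = 72 · -1 = -72
  d = 133: φ(133) · μ(665/133) = 108 · -1 = -108
  d = 665: φ(665) · μ(665/665) = 432 · 1 = 432
Summing: (φ * μ)(665) = -1 + 4 + 6 + 18 + -24 + -72 + -108 + 432 = 255.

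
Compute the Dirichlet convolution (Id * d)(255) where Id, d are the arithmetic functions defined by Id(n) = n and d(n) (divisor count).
(Id * d)(255) = 665

Divisors of 255: [1, 3, 5, 15, 17, 51, 85, 255]. For each d | 255:
  d = 1: Id(1) · d(255/1) = 1 · 8 = 8
  d = 3: Id(3) · d(255/3) = 3 · 4 = 12
  d = 5: Id(5) · d(255/5) = 5 · 4 = 20
  d = 15: Id(15) · d(255/15) = 15 · 2 = 30
  d = 17: Id(17) · d(255/17) = 17 · 4 = 68
  d = 51: Id(51) · d(255/51) = 51 · 2 = 102
  d = 85: Id(85) · d(255/85) = 85 · 2 = 170
  d = 255: Id(255) · d(255/255) = 255 · 1 = 255
Summing: (Id * d)(255) = 8 + 12 + 20 + 30 + 68 + 102 + 170 + 255 = 665.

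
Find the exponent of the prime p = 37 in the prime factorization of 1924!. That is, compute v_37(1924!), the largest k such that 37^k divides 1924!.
v_37(1924!) = 53

Legendre's formula: v_p(n!) = Σ_{k ≥ 1} ⌊n / p^k⌋. For p = 37, n = 1924, the terms are:
  ⌊1924/37^1⌋ = ⌊1924/37⌋ = 52
  ⌊1924/37^2⌋ = ⌊1924/1369⌋ = 1
(the next term ⌊1924/37^3⌋ = 0, terminating the sum). Summing: v_37(1924!) = 52 + 1 = 53.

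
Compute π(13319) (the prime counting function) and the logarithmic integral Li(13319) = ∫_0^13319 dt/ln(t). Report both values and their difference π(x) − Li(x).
π(13319) = 1581;  Li(13319) ≈ 1600.74;  π(x) − Li(x) ≈ -19.74.

Direct count of primes ≤ 13319 gives π(13319) = 1581. Numerical evaluation of the logarithmic integral gives Li(13319) ≈ 1600.74. The difference π(x) − Li(x) ≈ -19.74 is typically negative for small/moderate x (Li(x) overestimates), though Littlewood's theorem shows this sign changes infinitely often.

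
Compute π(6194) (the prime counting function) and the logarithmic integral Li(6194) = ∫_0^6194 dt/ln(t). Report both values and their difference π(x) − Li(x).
π(6194) = 804;  Li(6194) ≈ 822.67;  π(x) − Li(x) ≈ -18.67.

Direct count of primes ≤ 6194 gives π(6194) = 804. Numerical evaluation of the logarithmic integral gives Li(6194) ≈ 822.67. The difference π(x) − Li(x) ≈ -18.67 is typically negative for small/moderate x (Li(x) overestimates), though Littlewood's theorem shows this sign changes infinitely often.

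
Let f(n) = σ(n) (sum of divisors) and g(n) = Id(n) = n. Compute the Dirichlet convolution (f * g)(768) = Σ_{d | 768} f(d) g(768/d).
(σ * Id)(768) = 28679

Divisors of 768: [1, 2, 3, 4, 6, 8, 12, 16, 24, 32, 48, 64, 96, 128, 192, 256, 384, 768]. For each d | 768:
  d = 1: σ(1) · Id(768/1) = 1 · 768 = 768
  d = 2: σ(2) · Id(768/2) = 3 · 384 = 1152
  d = 3: σ(3) · Id(768/3) = 4 · 256 = 1024
  d = 4: σ(4) · Id(768/4) = 7 · 192 = 1344
  d = 6: σ(6) · Id(768/6) = 12 · 128 = 1536
  d = 8: σ(8) · Id(768/8) = 15 · 96 = 1440
  d = 12: σ(12) · Id(768/12) = 28 · 64 = 1792
  d = 16: σ(16) · Id(768/16) = 31 · 48 = 1488
  d = 24: σ(24) · Id(768/24) = 60 · 32 = 1920
  d = 32: σ(32) · Id(768/32) = 63 · 24 = 1512
  d = 48: σ(48) · Id(768/48) = 124 · 16 = 1984
  d = 64: σ(64) · Id(768/64) = 127 · 12 = 1524
  d = 96: σ(96) · Id(768/96) = 252 · 8 = 2016
  d = 128: σ(128) · Id(768/128) = 255 · 6 = 1530
  d = 192: σ(192) · Id(768/192) = 508 · 4 = 2032
  d = 256: σ(256) · Id(768/256) = 511 · 3 = 1533
  d = 384: σ(384) · Id(768/384) = 1020 · 2 = 2040
  d = 768: σ(768) · Id(768/768) = 2044 · 1 = 2044
Summing: (σ * Id)(768) = 768 + 1152 + 1024 + 1344 + 1536 + 1440 + 1792 + 1488 + 1920 + 1512 + 1984 + 1524 + 2016 + 1530 + 2032 + 1533 + 2040 + 2044 = 28679.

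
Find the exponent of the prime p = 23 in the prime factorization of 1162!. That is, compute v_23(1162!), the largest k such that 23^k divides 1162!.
v_23(1162!) = 52

Legendre's formula: v_p(n!) = Σ_{k ≥ 1} ⌊n / p^k⌋. For p = 23, n = 1162, the terms are:
  ⌊1162/23^1⌋ = ⌊1162/23⌋ = 50
  ⌊1162/23^2⌋ = ⌊1162/529⌋ = 2
(the next term ⌊1162/23^3⌋ = 0, terminating the sum). Summing: v_23(1162!) = 50 + 2 = 52.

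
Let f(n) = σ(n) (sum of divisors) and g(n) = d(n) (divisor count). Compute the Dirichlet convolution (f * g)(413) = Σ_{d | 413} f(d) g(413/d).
(σ * d)(413) = 620

Divisors of 413: [1, 7, 59, 413]. For each d | 413:
  d = 1: σ(1) · d(413/1) = 1 · 4 = 4
  d = 7: σ(7) · d(413/7) = 8 · 2 = 16
  d = 59: σ(59) · d(413/59) = 60 · 2 = 120
  d = 413: σ(413) · d(413/413) = 480 · 1 = 480
Summing: (σ * d)(413) = 4 + 16 + 120 + 480 = 620.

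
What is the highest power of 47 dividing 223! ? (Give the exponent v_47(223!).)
v_47(223!) = 4

Legendre's formula: v_p(n!) = Σ_{k ≥ 1} ⌊n / p^k⌋. For p = 47, n = 223, the terms are:
  ⌊223/47^1⌋ = ⌊223/47⌋ = 4
(the next term ⌊223/47^2⌋ = 0, terminating the sum). Summing: v_47(223!) = 4 = 4.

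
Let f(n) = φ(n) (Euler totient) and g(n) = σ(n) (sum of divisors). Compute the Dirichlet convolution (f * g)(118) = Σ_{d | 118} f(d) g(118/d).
(φ * σ)(118) = 472

Divisors of 118: [1, 2, 59, 118]. For each d | 118:
  d = 1: φ(1) · σ(118/1) = 1 · 180 = 180
  d = 2: φ(2) · σ(118/2) = 1 · 60 = 60
  d = 59: φ(59) · σ(118/59) = 58 · 3 = 174
  d = 118: φ(118) · σ(118/118) = 58 · 1 = 58
Summing: (φ * σ)(118) = 180 + 60 + 174 + 58 = 472.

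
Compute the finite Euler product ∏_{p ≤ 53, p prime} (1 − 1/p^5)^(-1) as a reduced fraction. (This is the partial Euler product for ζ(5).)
∏ = 16271272514460981588256692497708850770212394550299268449499486458883457010851/15691809316785373562301814354101424660311534867697905028310662923501211484160

The primes p ≤ 53 are [2, 3, 5, 7, 11, 13, 17, 19, 23, 29, 31, 37, 41, 43, 47, 53]. For each prime, (1 − 1/p^5)^(-1) = p^5 / (p^5 − 1). The product is (1 − 1/2^5)^(-1), (1 − 1/3^5)^(-1), (1 − 1/5^5)^(-1), (1 − 1/7^5)^(-1), (1 − 1/11^5)^(-1), (1 − 1/13^5)^(-1), (1 − 1/17^5)^(-1), (1 − 1/19^5)^(-1), (1 − 1/23^5)^(-1), (1 − 1/29^5)^(-1), (1 − 1/31^5)^(-1), (1 − 1/37^5)^(-1), (1 − 1/41^5)^(-1), (1 − 1/43^5)^(-1), (1 − 1/47^5)^(-1), (1 − 1/53^5)^(-1) = ∏ p^5 / (p^5 − 1) = 16271272514460981588256692497708850770212394550299268449499486458883457010851/15691809316785373562301814354101424660311534867697905028310662923501211484160.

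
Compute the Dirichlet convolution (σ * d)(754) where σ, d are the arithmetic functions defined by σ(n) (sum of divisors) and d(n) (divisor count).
(σ * d)(754) = 2560

Divisors of 754: [1, 2, 13, 26, 29, 58, 377, 754]. For each d | 754:
  d = 1: σ(1) · d(754/1) = 1 · 8 = 8
  d = 2: σ(2) · d(754/2) = 3 · 4 = 12
  d = 13: σ(13) · d(754/13) = 14 · 4 = 56
  d = 26: σ(26) · d(754/26) = 42 · 2 = 84
  d = 29: σ(29) · d(754/29) = 30 · 4 = 120
  d = 58: σ(58) · d(754/58) = 90 · 2 = 180
  d = 377: σ(377) · d(754/377) = 420 · 2 = 840
  d = 754: σ(754) · d(754/754) = 1260 · 1 = 1260
Summing: (σ * d)(754) = 8 + 12 + 56 + 84 + 120 + 180 + 840 + 1260 = 2560.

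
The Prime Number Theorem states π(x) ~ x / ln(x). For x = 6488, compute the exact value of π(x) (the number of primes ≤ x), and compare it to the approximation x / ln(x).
π(6488) = 841;  x/ln(x) ≈ 739.14;  relative error ≈ 12.11%.

Directly count primes up to 6488: π(6488) = 841. The PNT approximation gives 6488/ln(6488) ≈ 6488/8.77771 ≈ 739.14. Relative error (π(x) − x/ln(x)) / π(x) ≈ 12.11%; the approximation is known to undercount slightly (Li(x) is a better estimate).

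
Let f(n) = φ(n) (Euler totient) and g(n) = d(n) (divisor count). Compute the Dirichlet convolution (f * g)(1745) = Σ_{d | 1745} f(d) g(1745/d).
(φ * d)(1745) = 2100

Divisors of 1745: [1, 5, 349, 1745]. For each d | 1745:
  d = 1: φ(1) · d(1745/1) = 1 · 4 = 4
  d = 5: φ(5) · d(1745/5) = 4 · 2 = 8
  d = 349: φ(349) · d(1745/349) = 348 · 2 = 696
  d = 1745: φ(1745) · d(1745/1745) = 1392 · 1 = 1392
Summing: (φ * d)(1745) = 4 + 8 + 696 + 1392 = 2100.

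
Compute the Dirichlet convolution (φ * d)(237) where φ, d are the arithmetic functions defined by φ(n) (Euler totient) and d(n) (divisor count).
(φ * d)(237) = 320

Divisors of 237: [1, 3, 79, 237]. For each d | 237:
  d = 1: φ(1) · d(237/1) = 1 · 4 = 4
  d = 3: φ(3) · d(237/3) = 2 · 2 = 4
  d = 79: φ(79) · d(237/79) = 78 · 2 = 156
  d = 237: φ(237) · d(237/237) = 156 · 1 = 156
Summing: (φ * d)(237) = 4 + 4 + 156 + 156 = 320.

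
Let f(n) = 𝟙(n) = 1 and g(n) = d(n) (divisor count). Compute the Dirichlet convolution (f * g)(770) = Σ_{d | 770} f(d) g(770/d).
(𝟙 * d)(770) = 81

Divisors of 770: [1, 2, 5, 7, 10, 11, 14, 22, 35, 55, 70, 77, 110, 154, 385, 770]. For each d | 770:
  d = 1: 𝟙(1) · d(770/1) = 1 · 16 = 16
  d = 2: 𝟙(2) · d(770/2) = 1 · 8 = 8
  d = 5: 𝟙(5) · d(770/5) = 1 · 8 = 8
  d = 7: 𝟙(7) · d(770/7) = 1 · 8 = 8
  d = 10: 𝟙(10) · d(770/10) = 1 · 4 = 4
  d = 11: 𝟙(11) · d(770/11) = 1 · 8 = 8
  d = 14: 𝟙(14) · d(770/14) = 1 · 4 = 4
  d = 22: 𝟙(22) · d(770/22) = 1 · 4 = 4
  d = 35: 𝟙(35) · d(770/35) = 1 · 4 = 4
  d = 55: 𝟙(55) · d(770/55) = 1 · 4 = 4
  d = 70: 𝟙(70) · d(770/70) = 1 · 2 = 2
  d = 77: 𝟙(77) · d(770/77) = 1 · 4 = 4
  d = 110: 𝟙(110) · d(770/110) = 1 · 2 = 2
  d = 154: 𝟙(154) · d(770/154) = 1 · 2 = 2
  d = 385: 𝟙(385) · d(770/385) = 1 · 2 = 2
  d = 770: 𝟙(770) · d(770/770) = 1 · 1 = 1
Summing: (𝟙 * d)(770) = 16 + 8 + 8 + 8 + 4 + 8 + 4 + 4 + 4 + 4 + 2 + 4 + 2 + 2 + 2 + 1 = 81.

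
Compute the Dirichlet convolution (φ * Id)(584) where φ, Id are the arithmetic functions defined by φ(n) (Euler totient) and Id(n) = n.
(φ * Id)(584) = 2900

Divisors of 584: [1, 2, 4, 8, 73, 146, 292, 584]. For each d | 584:
  d = 1: φ(1) · Id(584/1) = 1 · 584 = 584
  d = 2: φ(2) · Id(584/2) = 1 · 292 = 292
  d = 4: φ(4) · Id(584/4) = 2 · 146 = 292
  d = 8: φ(8) · Id(584/8) = 4 · 73 = 292
  d = 73: φ(73) · Id(584/73) = 72 · 8 = 576
  d = 146: φ(146) · Id(584/146) = 72 · 4 = 288
  d = 292: φ(292) · Id(584/292) = 144 · 2 = 288
  d = 584: φ(584) · Id(584/584) = 288 · 1 = 288
Summing: (φ * Id)(584) = 584 + 292 + 292 + 292 + 576 + 288 + 288 + 288 = 2900.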